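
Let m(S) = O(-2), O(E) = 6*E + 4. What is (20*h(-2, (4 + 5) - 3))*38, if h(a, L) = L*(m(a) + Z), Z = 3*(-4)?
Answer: -91200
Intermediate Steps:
O(E) = 4 + 6*E
m(S) = -8 (m(S) = 4 + 6*(-2) = 4 - 12 = -8)
Z = -12
h(a, L) = -20*L (h(a, L) = L*(-8 - 12) = L*(-20) = -20*L)
(20*h(-2, (4 + 5) - 3))*38 = (20*(-20*((4 + 5) - 3)))*38 = (20*(-20*(9 - 3)))*38 = (20*(-20*6))*38 = (20*(-120))*38 = -2400*38 = -91200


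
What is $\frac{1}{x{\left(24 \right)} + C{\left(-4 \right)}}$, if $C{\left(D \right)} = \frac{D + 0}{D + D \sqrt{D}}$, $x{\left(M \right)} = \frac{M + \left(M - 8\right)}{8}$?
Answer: $\frac{13}{68} + \frac{i}{68} \approx 0.19118 + 0.014706 i$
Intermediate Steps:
$x{\left(M \right)} = -1 + \frac{M}{4}$ ($x{\left(M \right)} = \frac{M + \left(M - 8\right)}{8} = \frac{M + \left(-8 + M\right)}{8} = \frac{-8 + 2 M}{8} = -1 + \frac{M}{4}$)
$C{\left(D \right)} = \frac{D}{D + D^{\frac{3}{2}}}$
$\frac{1}{x{\left(24 \right)} + C{\left(-4 \right)}} = \frac{1}{\left(-1 + \frac{1}{4} \cdot 24\right) - \frac{4}{-4 + \left(-4\right)^{\frac{3}{2}}}} = \frac{1}{\left(-1 + 6\right) - \frac{4}{-4 - 8 i}} = \frac{1}{5 - 4 \frac{-4 + 8 i}{80}} = \frac{1}{5 - \frac{-4 + 8 i}{20}}$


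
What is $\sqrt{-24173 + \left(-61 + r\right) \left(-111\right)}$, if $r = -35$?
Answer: $i \sqrt{13517} \approx 116.26 i$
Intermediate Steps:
$\sqrt{-24173 + \left(-61 + r\right) \left(-111\right)} = \sqrt{-24173 + \left(-61 - 35\right) \left(-111\right)} = \sqrt{-24173 - -10656} = \sqrt{-24173 + 10656} = \sqrt{-13517} = i \sqrt{13517}$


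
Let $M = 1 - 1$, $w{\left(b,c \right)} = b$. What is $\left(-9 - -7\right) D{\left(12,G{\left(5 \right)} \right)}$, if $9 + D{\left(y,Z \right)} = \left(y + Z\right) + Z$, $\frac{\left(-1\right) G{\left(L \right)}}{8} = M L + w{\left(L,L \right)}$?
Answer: $154$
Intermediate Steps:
$M = 0$ ($M = 1 - 1 = 0$)
$G{\left(L \right)} = - 8 L$ ($G{\left(L \right)} = - 8 \left(0 L + L\right) = - 8 \left(0 + L\right) = - 8 L$)
$D{\left(y,Z \right)} = -9 + y + 2 Z$ ($D{\left(y,Z \right)} = -9 + \left(\left(y + Z\right) + Z\right) = -9 + \left(\left(Z + y\right) + Z\right) = -9 + \left(y + 2 Z\right) = -9 + y + 2 Z$)
$\left(-9 - -7\right) D{\left(12,G{\left(5 \right)} \right)} = \left(-9 - -7\right) \left(-9 + 12 + 2 \left(\left(-8\right) 5\right)\right) = \left(-9 + 7\right) \left(-9 + 12 + 2 \left(-40\right)\right) = - 2 \left(-9 + 12 - 80\right) = \left(-2\right) \left(-77\right) = 154$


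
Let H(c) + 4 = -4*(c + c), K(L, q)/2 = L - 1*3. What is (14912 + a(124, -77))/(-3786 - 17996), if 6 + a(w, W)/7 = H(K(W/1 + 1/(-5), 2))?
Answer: -59561/54455 ≈ -1.0938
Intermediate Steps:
K(L, q) = -6 + 2*L (K(L, q) = 2*(L - 1*3) = 2*(L - 3) = 2*(-3 + L) = -6 + 2*L)
H(c) = -4 - 8*c (H(c) = -4 - 4*(c + c) = -4 - 8*c)
a(w, W) = 1442/5 - 112*W (a(w, W) = -42 + 7*(-4 - 8*(-6 + 2*(W/1 + 1/(-5)))) = -42 + 7*(-4 - 8*(-6 + 2*(W*1 + 1*(-⅕)))) = -42 + 7*(-4 - 8*(-6 + 2*(W - ⅕))) = -42 + 7*(-4 - 8*(-6 + 2*(-⅕ + W))) = -42 + 7*(-4 - 8*(-6 + (-⅖ + 2*W))) = -42 + 7*(-4 - 8*(-32/5 + 2*W)) = -42 + 7*(-4 + (256/5 - 16*W)) = -42 + 7*(236/5 - 16*W) = -42 + (1652/5 - 112*W) = 1442/5 - 112*W)
(14912 + a(124, -77))/(-3786 - 17996) = (14912 + (1442/5 - 112*(-77)))/(-3786 - 17996) = (14912 + (1442/5 + 8624))/(-21782) = (14912 + 44562/5)*(-1/21782) = (119122/5)*(-1/21782) = -59561/54455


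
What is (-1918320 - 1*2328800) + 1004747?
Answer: -3242373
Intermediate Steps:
(-1918320 - 1*2328800) + 1004747 = (-1918320 - 2328800) + 1004747 = -4247120 + 1004747 = -3242373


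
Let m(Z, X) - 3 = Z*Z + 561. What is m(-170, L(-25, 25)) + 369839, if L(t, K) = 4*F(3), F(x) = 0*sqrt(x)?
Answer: 399303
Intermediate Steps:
F(x) = 0
L(t, K) = 0 (L(t, K) = 4*0 = 0)
m(Z, X) = 564 + Z**2 (m(Z, X) = 3 + (Z*Z + 561) = 3 + (Z**2 + 561) = 3 + (561 + Z**2) = 564 + Z**2)
m(-170, L(-25, 25)) + 369839 = (564 + (-170)**2) + 369839 = (564 + 28900) + 369839 = 29464 + 369839 = 399303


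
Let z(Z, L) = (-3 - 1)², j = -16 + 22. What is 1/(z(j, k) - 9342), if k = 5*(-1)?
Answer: -1/9326 ≈ -0.00010723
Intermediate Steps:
k = -5
j = 6
z(Z, L) = 16 (z(Z, L) = (-4)² = 16)
1/(z(j, k) - 9342) = 1/(16 - 9342) = 1/(-9326) = -1/9326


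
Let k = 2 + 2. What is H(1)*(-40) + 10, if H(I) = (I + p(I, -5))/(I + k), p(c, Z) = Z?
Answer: 42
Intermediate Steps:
k = 4
H(I) = (-5 + I)/(4 + I) (H(I) = (I - 5)/(I + 4) = (-5 + I)/(4 + I))
H(1)*(-40) + 10 = ((-5 + 1)/(4 + 1))*(-40) + 10 = (-4/5)*(-40) + 10 = ((⅕)*(-4))*(-40) + 10 = -⅘*(-40) + 10 = 32 + 10 = 42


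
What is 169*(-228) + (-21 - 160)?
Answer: -38713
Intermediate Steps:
169*(-228) + (-21 - 160) = -38532 - 181 = -38713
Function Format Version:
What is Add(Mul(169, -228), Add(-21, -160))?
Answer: -38713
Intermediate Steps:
Add(Mul(169, -228), Add(-21, -160)) = Add(-38532, -181) = -38713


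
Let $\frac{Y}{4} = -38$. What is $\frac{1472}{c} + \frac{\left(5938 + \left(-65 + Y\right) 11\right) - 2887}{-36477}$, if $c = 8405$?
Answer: $\frac{48113224}{306589185} \approx 0.15693$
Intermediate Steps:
$Y = -152$ ($Y = 4 \left(-38\right) = -152$)
$\frac{1472}{c} + \frac{\left(5938 + \left(-65 + Y\right) 11\right) - 2887}{-36477} = \frac{1472}{8405} + \frac{\left(5938 + \left(-65 - 152\right) 11\right) - 2887}{-36477} = 1472 \cdot \frac{1}{8405} + \left(\left(5938 - 2387\right) - 2887\right) \left(- \frac{1}{36477}\right) = \frac{1472}{8405} + \left(\left(5938 - 2387\right) - 2887\right) \left(- \frac{1}{36477}\right) = \frac{1472}{8405} + \left(3551 - 2887\right) \left(- \frac{1}{36477}\right) = \frac{1472}{8405} + 664 \left(- \frac{1}{36477}\right) = \frac{1472}{8405} - \frac{664}{36477} = \frac{48113224}{306589185}$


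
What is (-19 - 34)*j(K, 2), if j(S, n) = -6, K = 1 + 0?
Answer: 318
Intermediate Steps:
K = 1
(-19 - 34)*j(K, 2) = (-19 - 34)*(-6) = -53*(-6) = 318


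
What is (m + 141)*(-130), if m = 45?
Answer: -24180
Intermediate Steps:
(m + 141)*(-130) = (45 + 141)*(-130) = 186*(-130) = -24180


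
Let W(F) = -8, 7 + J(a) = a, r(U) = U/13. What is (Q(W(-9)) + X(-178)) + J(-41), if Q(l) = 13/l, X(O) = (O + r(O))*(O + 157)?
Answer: 413495/104 ≈ 3975.9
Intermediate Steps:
r(U) = U/13 (r(U) = U*(1/13) = U/13)
X(O) = 14*O*(157 + O)/13 (X(O) = (O + O/13)*(O + 157) = (14*O/13)*(157 + O) = 14*O*(157 + O)/13)
J(a) = -7 + a
(Q(W(-9)) + X(-178)) + J(-41) = (13/(-8) + (14/13)*(-178)*(157 - 178)) + (-7 - 41) = (13*(-⅛) + (14/13)*(-178)*(-21)) - 48 = (-13/8 + 52332/13) - 48 = 418487/104 - 48 = 413495/104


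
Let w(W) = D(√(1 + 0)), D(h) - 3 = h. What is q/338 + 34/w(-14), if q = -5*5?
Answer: 1424/169 ≈ 8.4260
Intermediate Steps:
q = -25
D(h) = 3 + h
w(W) = 4 (w(W) = 3 + √(1 + 0) = 3 + √1 = 3 + 1 = 4)
q/338 + 34/w(-14) = -25/338 + 34/4 = -25*1/338 + 34*(¼) = -25/338 + 17/2 = 1424/169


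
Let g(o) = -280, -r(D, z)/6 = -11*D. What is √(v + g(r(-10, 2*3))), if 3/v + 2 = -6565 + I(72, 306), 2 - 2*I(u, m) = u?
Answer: I*√12204212926/6602 ≈ 16.733*I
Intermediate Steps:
r(D, z) = 66*D (r(D, z) = -(-66)*D = 66*D)
I(u, m) = 1 - u/2
v = -3/6602 (v = 3/(-2 + (-6565 + (1 - ½*72))) = 3/(-2 + (-6565 + (1 - 36))) = 3/(-2 + (-6565 - 35)) = 3/(-2 - 6600) = 3/(-6602) = 3*(-1/6602) = -3/6602 ≈ -0.00045441)
√(v + g(r(-10, 2*3))) = √(-3/6602 - 280) = √(-1848563/6602) = I*√12204212926/6602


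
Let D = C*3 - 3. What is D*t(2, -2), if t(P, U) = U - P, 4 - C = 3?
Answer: 0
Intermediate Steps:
C = 1 (C = 4 - 1*3 = 4 - 3 = 1)
D = 0 (D = 1*3 - 3 = 3 - 3 = 0)
D*t(2, -2) = 0*(-2 - 1*2) = 0*(-2 - 2) = 0*(-4) = 0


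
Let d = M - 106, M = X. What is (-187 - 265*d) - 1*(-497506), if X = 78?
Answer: 504739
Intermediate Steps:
M = 78
d = -28 (d = 78 - 106 = -28)
(-187 - 265*d) - 1*(-497506) = (-187 - 265*(-28)) - 1*(-497506) = (-187 + 7420) + 497506 = 7233 + 497506 = 504739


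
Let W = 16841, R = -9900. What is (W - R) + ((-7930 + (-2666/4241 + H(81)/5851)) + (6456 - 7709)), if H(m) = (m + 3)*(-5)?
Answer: 435668429792/24814091 ≈ 17557.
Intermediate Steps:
H(m) = -15 - 5*m (H(m) = (3 + m)*(-5) = -15 - 5*m)
(W - R) + ((-7930 + (-2666/4241 + H(81)/5851)) + (6456 - 7709)) = (16841 - 1*(-9900)) + ((-7930 + (-2666/4241 + (-15 - 5*81)/5851)) + (6456 - 7709)) = (16841 + 9900) + ((-7930 + (-2666*1/4241 + (-15 - 405)*(1/5851))) - 1253) = 26741 + ((-7930 + (-2666/4241 - 420*1/5851)) - 1253) = 26741 + ((-7930 + (-2666/4241 - 420/5851)) - 1253) = 26741 + ((-7930 - 17379986/24814091) - 1253) = 26741 + (-196793121616/24814091 - 1253) = 26741 - 227885177639/24814091 = 435668429792/24814091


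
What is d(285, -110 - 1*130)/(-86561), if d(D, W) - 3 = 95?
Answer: -98/86561 ≈ -0.0011321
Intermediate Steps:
d(D, W) = 98 (d(D, W) = 3 + 95 = 98)
d(285, -110 - 1*130)/(-86561) = 98/(-86561) = 98*(-1/86561) = -98/86561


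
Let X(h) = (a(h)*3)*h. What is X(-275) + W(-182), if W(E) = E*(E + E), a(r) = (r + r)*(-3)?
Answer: -1295002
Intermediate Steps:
a(r) = -6*r (a(r) = (2*r)*(-3) = -6*r)
W(E) = 2*E**2 (W(E) = E*(2*E) = 2*E**2)
X(h) = -18*h**2 (X(h) = (-6*h*3)*h = (-18*h)*h = -18*h**2)
X(-275) + W(-182) = -18*(-275)**2 + 2*(-182)**2 = -18*75625 + 2*33124 = -1361250 + 66248 = -1295002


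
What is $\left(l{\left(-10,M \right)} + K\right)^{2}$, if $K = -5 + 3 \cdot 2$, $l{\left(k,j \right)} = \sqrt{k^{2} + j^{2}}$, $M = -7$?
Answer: $\left(1 + \sqrt{149}\right)^{2} \approx 174.41$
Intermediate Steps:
$l{\left(k,j \right)} = \sqrt{j^{2} + k^{2}}$
$K = 1$ ($K = -5 + 6 = 1$)
$\left(l{\left(-10,M \right)} + K\right)^{2} = \left(\sqrt{\left(-7\right)^{2} + \left(-10\right)^{2}} + 1\right)^{2} = \left(\sqrt{49 + 100} + 1\right)^{2} = \left(\sqrt{149} + 1\right)^{2} = \left(1 + \sqrt{149}\right)^{2}$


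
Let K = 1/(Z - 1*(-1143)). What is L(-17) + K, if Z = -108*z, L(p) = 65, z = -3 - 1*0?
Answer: 95356/1467 ≈ 65.001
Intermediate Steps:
z = -3 (z = -3 + 0 = -3)
Z = 324 (Z = -108*(-3) = 324)
K = 1/1467 (K = 1/(324 - 1*(-1143)) = 1/(324 + 1143) = 1/1467 ≈ 0.00068166)
L(-17) + K = 65 + 1/1467 = 95356/1467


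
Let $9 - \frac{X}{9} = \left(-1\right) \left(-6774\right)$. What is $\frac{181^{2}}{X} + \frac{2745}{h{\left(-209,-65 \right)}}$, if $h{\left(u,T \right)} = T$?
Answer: $- \frac{33851758}{791505} \approx -42.769$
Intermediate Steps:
$X = -60885$ ($X = 81 - 9 \left(\left(-1\right) \left(-6774\right)\right) = 81 - 60966 = -60885$)
$\frac{181^{2}}{X} + \frac{2745}{h{\left(-209,-65 \right)}} = \frac{181^{2}}{-60885} + \frac{2745}{-65} = 32761 \left(- \frac{1}{60885}\right) + 2745 \left(- \frac{1}{65}\right) = - \frac{32761}{60885} - \frac{549}{13} = - \frac{33851758}{791505}$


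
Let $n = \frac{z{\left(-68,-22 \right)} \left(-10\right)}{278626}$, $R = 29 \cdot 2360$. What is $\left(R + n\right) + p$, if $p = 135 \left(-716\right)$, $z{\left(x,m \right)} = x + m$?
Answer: $- \frac{3931412410}{139313} \approx -28220.0$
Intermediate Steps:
$z{\left(x,m \right)} = m + x$
$p = -96660$
$R = 68440$
$n = \frac{450}{139313}$ ($n = \frac{\left(-22 - 68\right) \left(-10\right)}{278626} = \left(-90\right) \left(-10\right) \frac{1}{278626} = 900 \cdot \frac{1}{278626} = \frac{450}{139313} \approx 0.0032301$)
$\left(R + n\right) + p = \left(68440 + \frac{450}{139313}\right) - 96660 = \frac{9534582170}{139313} - 96660 = - \frac{3931412410}{139313}$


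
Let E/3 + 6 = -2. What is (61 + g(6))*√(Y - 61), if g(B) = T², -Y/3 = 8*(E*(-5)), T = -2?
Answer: 65*I*√2941 ≈ 3525.0*I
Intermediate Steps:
E = -24 (E = -18 + 3*(-2) = -18 - 6 = -24)
Y = -2880 (Y = -24*(-24*(-5)) = -24*120 = -3*960 = -2880)
g(B) = 4 (g(B) = (-2)² = 4)
(61 + g(6))*√(Y - 61) = (61 + 4)*√(-2880 - 61) = 65*√(-2941) = 65*(I*√2941) = 65*I*√2941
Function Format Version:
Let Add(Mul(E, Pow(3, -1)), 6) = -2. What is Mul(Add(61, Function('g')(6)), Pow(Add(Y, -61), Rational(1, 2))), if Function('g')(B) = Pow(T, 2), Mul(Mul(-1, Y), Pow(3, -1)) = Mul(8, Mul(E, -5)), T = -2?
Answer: Mul(65, I, Pow(2941, Rational(1, 2))) ≈ Mul(3525.0, I)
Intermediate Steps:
E = -24 (E = Add(-18, Mul(3, -2)) = Add(-18, -6) = -24)
Y = -2880 (Y = Mul(-3, Mul(8, Mul(-24, -5))) = Mul(-3, Mul(8, 120)) = Mul(-3, 960) = -2880)
Function('g')(B) = 4 (Function('g')(B) = Pow(-2, 2) = 4)
Mul(Add(61, Function('g')(6)), Pow(Add(Y, -61), Rational(1, 2))) = Mul(Add(61, 4), Pow(Add(-2880, -61), Rational(1, 2))) = Mul(65, Pow(-2941, Rational(1, 2))) = Mul(65, Mul(I, Pow(2941, Rational(1, 2)))) = Mul(65, I, Pow(2941, Rational(1, 2)))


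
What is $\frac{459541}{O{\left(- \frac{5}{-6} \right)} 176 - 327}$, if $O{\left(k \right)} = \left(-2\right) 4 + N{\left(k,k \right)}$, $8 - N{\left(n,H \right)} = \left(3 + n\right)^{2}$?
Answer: $- \frac{4135869}{26219} \approx -157.74$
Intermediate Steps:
$N{\left(n,H \right)} = 8 - \left(3 + n\right)^{2}$
$O{\left(k \right)} = - \left(3 + k\right)^{2}$ ($O{\left(k \right)} = \left(-2\right) 4 - \left(-8 + \left(3 + k\right)^{2}\right) = -8 - \left(-8 + \left(3 + k\right)^{2}\right) = - \left(3 + k\right)^{2}$)
$\frac{459541}{O{\left(- \frac{5}{-6} \right)} 176 - 327} = \frac{459541}{- \left(3 - \frac{5}{-6}\right)^{2} \cdot 176 - 327} = \frac{459541}{- \left(3 - - \frac{5}{6}\right)^{2} \cdot 176 - 327} = \frac{459541}{- \left(3 + \frac{5}{6}\right)^{2} \cdot 176 - 327} = \frac{459541}{- \left(\frac{23}{6}\right)^{2} \cdot 176 - 327} = \frac{459541}{\left(-1\right) \frac{529}{36} \cdot 176 - 327} = \frac{459541}{\left(- \frac{529}{36}\right) 176 - 327} = \frac{459541}{- \frac{23276}{9} - 327} = \frac{459541}{- \frac{26219}{9}} = 459541 \left(- \frac{9}{26219}\right) = - \frac{4135869}{26219}$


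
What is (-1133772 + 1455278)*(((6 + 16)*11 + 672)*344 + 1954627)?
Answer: 729510938758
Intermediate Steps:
(-1133772 + 1455278)*(((6 + 16)*11 + 672)*344 + 1954627) = 321506*((22*11 + 672)*344 + 1954627) = 321506*((242 + 672)*344 + 1954627) = 321506*(914*344 + 1954627) = 321506*(314416 + 1954627) = 321506*2269043 = 729510938758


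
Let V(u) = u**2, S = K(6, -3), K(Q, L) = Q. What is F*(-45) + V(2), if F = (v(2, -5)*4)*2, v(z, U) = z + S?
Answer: -2876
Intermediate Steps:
S = 6
v(z, U) = 6 + z (v(z, U) = z + 6 = 6 + z)
F = 64 (F = ((6 + 2)*4)*2 = (8*4)*2 = 32*2 = 64)
F*(-45) + V(2) = 64*(-45) + 2**2 = -2880 + 4 = -2876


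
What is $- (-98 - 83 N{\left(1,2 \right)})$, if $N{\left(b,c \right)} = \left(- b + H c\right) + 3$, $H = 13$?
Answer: $2422$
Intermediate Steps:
$N{\left(b,c \right)} = 3 - b + 13 c$ ($N{\left(b,c \right)} = \left(- b + 13 c\right) + 3 = 3 - b + 13 c$)
$- (-98 - 83 N{\left(1,2 \right)}) = - (-98 - 83 \left(3 - 1 + 13 \cdot 2\right)) = - (-98 - 83 \left(3 - 1 + 26\right)) = - (-98 - 2324) = \left(-1\right) \left(-2422\right) = 2422$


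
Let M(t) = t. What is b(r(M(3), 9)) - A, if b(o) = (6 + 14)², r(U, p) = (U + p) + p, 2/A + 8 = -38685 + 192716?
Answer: 61609198/154023 ≈ 400.00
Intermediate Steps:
A = 2/154023 (A = 2/(-8 + (-38685 + 192716)) = 2/(-8 + 154031) = 2/154023 ≈ 1.2985e-5)
r(U, p) = U + 2*p
b(o) = 400 (b(o) = 20² = 400)
b(r(M(3), 9)) - A = 400 - 1*2/154023 = 400 - 2/154023 = 61609198/154023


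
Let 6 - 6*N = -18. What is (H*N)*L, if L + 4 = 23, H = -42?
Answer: -3192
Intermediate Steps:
N = 4 (N = 1 - ⅙*(-18) = 1 + 3 = 4)
L = 19 (L = -4 + 23 = 19)
(H*N)*L = -42*4*19 = -168*19 = -3192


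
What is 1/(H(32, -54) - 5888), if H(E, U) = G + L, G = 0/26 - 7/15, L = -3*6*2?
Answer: -15/88867 ≈ -0.00016879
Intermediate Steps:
L = -36 (L = -18*2 = -36)
G = -7/15 (G = 0*(1/26) - 7*1/15 = 0 - 7/15 = -7/15 ≈ -0.46667)
H(E, U) = -547/15 (H(E, U) = -7/15 - 36 = -547/15)
1/(H(32, -54) - 5888) = 1/(-547/15 - 5888) = 1/(-88867/15) = -15/88867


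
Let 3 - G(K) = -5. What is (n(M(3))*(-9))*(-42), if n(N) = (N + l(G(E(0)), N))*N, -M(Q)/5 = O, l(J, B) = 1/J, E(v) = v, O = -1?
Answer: 38745/4 ≈ 9686.3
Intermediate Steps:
G(K) = 8 (G(K) = 3 - 1*(-5) = 3 + 5 = 8)
M(Q) = 5 (M(Q) = -5*(-1) = 5)
n(N) = N*(⅛ + N) (n(N) = (N + 1/8)*N = (N + ⅛)*N = (⅛ + N)*N = N*(⅛ + N))
(n(M(3))*(-9))*(-42) = ((5*(⅛ + 5))*(-9))*(-42) = ((5*(41/8))*(-9))*(-42) = ((205/8)*(-9))*(-42) = -1845/8*(-42) = 38745/4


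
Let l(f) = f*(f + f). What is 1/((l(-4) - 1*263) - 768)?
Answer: -1/999 ≈ -0.0010010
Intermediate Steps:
l(f) = 2*f² (l(f) = f*(2*f) = 2*f²)
1/((l(-4) - 1*263) - 768) = 1/((2*(-4)² - 1*263) - 768) = 1/((2*16 - 263) - 768) = 1/((32 - 263) - 768) = 1/(-231 - 768) = 1/(-999) = -1/999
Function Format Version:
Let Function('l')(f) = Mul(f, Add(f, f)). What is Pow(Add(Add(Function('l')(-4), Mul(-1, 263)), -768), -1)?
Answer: Rational(-1, 999) ≈ -0.0010010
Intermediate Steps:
Function('l')(f) = Mul(2, Pow(f, 2)) (Function('l')(f) = Mul(f, Mul(2, f)) = Mul(2, Pow(f, 2)))
Pow(Add(Add(Function('l')(-4), Mul(-1, 263)), -768), -1) = Pow(Add(Add(Mul(2, Pow(-4, 2)), Mul(-1, 263)), -768), -1) = Pow(Add(Add(Mul(2, 16), -263), -768), -1) = Pow(Add(Add(32, -263), -768), -1) = Pow(Add(-231, -768), -1) = Pow(-999, -1) = Rational(-1, 999)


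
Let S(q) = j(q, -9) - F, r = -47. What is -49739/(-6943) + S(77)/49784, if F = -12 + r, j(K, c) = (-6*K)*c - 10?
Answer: 357916511/49378616 ≈ 7.2484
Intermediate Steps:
j(K, c) = -10 - 6*K*c (j(K, c) = -6*K*c - 10 = -10 - 6*K*c)
F = -59 (F = -12 - 47 = -59)
S(q) = 49 + 54*q (S(q) = (-10 - 6*q*(-9)) - 1*(-59) = (-10 + 54*q) + 59 = 49 + 54*q)
-49739/(-6943) + S(77)/49784 = -49739/(-6943) + (49 + 54*77)/49784 = -49739*(-1/6943) + (49 + 4158)*(1/49784) = 49739/6943 + 4207*(1/49784) = 49739/6943 + 601/7112 = 357916511/49378616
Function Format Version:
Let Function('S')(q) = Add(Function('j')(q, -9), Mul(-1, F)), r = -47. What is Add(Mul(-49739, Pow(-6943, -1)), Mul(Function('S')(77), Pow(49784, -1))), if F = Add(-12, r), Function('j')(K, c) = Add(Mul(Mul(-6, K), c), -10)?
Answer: Rational(357916511, 49378616) ≈ 7.2484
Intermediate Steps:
Function('j')(K, c) = Add(-10, Mul(-6, K, c)) (Function('j')(K, c) = Add(Mul(-6, K, c), -10) = Add(-10, Mul(-6, K, c)))
F = -59 (F = Add(-12, -47) = -59)
Function('S')(q) = Add(49, Mul(54, q)) (Function('S')(q) = Add(Add(-10, Mul(-6, q, -9)), Mul(-1, -59)) = Add(Add(-10, Mul(54, q)), 59) = Add(49, Mul(54, q)))
Add(Mul(-49739, Pow(-6943, -1)), Mul(Function('S')(77), Pow(49784, -1))) = Add(Mul(-49739, Pow(-6943, -1)), Mul(Add(49, Mul(54, 77)), Pow(49784, -1))) = Add(Mul(-49739, Rational(-1, 6943)), Mul(Add(49, 4158), Rational(1, 49784))) = Add(Rational(49739, 6943), Mul(4207, Rational(1, 49784))) = Add(Rational(49739, 6943), Rational(601, 7112)) = Rational(357916511, 49378616)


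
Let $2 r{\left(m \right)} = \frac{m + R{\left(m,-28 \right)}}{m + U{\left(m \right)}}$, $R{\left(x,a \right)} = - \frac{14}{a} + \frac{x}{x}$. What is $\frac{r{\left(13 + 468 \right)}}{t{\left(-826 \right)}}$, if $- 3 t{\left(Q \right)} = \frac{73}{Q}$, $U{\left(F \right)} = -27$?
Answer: $\frac{1195635}{66284} \approx 18.038$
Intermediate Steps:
$R{\left(x,a \right)} = 1 - \frac{14}{a}$ ($R{\left(x,a \right)} = - \frac{14}{a} + 1 = 1 - \frac{14}{a}$)
$t{\left(Q \right)} = - \frac{73}{3 Q}$ ($t{\left(Q \right)} = - \frac{73 \frac{1}{Q}}{3} = - \frac{73}{3 Q}$)
$r{\left(m \right)} = \frac{\frac{3}{2} + m}{2 \left(-27 + m\right)}$ ($r{\left(m \right)} = \frac{\left(m + \frac{-14 - 28}{-28}\right) \frac{1}{m - 27}}{2} = \frac{\left(m - - \frac{3}{2}\right) \frac{1}{-27 + m}}{2} = \frac{\left(m + \frac{3}{2}\right) \frac{1}{-27 + m}}{2} = \frac{\left(\frac{3}{2} + m\right) \frac{1}{-27 + m}}{2} = \frac{\frac{1}{-27 + m} \left(\frac{3}{2} + m\right)}{2} = \frac{\frac{3}{2} + m}{2 \left(-27 + m\right)}$)
$\frac{r{\left(13 + 468 \right)}}{t{\left(-826 \right)}} = \frac{\frac{1}{4} \frac{1}{-27 + \left(13 + 468\right)} \left(3 + 2 \left(13 + 468\right)\right)}{\left(- \frac{73}{3}\right) \frac{1}{-826}} = \frac{\frac{1}{4} \frac{1}{-27 + 481} \left(3 + 2 \cdot 481\right)}{\left(- \frac{73}{3}\right) \left(- \frac{1}{826}\right)} = \frac{\frac{1}{4} \cdot \frac{1}{454} \left(3 + 962\right)}{\frac{73}{2478}} = \frac{1}{4} \cdot \frac{1}{454} \cdot 965 \cdot \frac{2478}{73} = \frac{965}{1816} \cdot \frac{2478}{73} = \frac{1195635}{66284}$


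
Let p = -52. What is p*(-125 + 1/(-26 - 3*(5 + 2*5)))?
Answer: 461552/71 ≈ 6500.7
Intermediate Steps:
p*(-125 + 1/(-26 - 3*(5 + 2*5))) = -52*(-125 + 1/(-26 - 3*(5 + 2*5))) = -52*(-125 + 1/(-26 - 3*(5 + 10))) = -52*(-125 + 1/(-26 - 3*15)) = -52*(-125 + 1/(-26 - 45)) = -52*(-125 + 1/(-71)) = -52*(-125 - 1/71) = -52*(-8876/71) = 461552/71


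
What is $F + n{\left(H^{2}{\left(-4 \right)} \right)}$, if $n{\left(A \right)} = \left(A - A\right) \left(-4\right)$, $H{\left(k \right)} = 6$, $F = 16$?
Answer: $16$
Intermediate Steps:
$n{\left(A \right)} = 0$ ($n{\left(A \right)} = 0 \left(-4\right) = 0$)
$F + n{\left(H^{2}{\left(-4 \right)} \right)} = 16 + 0 = 16$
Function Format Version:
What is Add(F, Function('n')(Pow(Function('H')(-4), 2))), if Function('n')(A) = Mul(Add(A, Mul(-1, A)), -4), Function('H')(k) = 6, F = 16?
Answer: 16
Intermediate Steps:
Function('n')(A) = 0 (Function('n')(A) = Mul(0, -4) = 0)
Add(F, Function('n')(Pow(Function('H')(-4), 2))) = Add(16, 0) = 16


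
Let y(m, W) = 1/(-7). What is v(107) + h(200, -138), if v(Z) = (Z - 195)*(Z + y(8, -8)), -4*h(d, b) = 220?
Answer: -66209/7 ≈ -9458.4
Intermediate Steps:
y(m, W) = -1/7
h(d, b) = -55 (h(d, b) = -1/4*220 = -55)
v(Z) = (-195 + Z)*(-1/7 + Z) (v(Z) = (Z - 195)*(Z - 1/7) = (-195 + Z)*(-1/7 + Z))
v(107) + h(200, -138) = (195/7 + 107**2 - 1366/7*107) - 55 = (195/7 + 11449 - 146162/7) - 55 = -65824/7 - 55 = -66209/7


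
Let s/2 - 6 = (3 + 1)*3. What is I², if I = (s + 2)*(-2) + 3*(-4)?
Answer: 7744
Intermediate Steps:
s = 36 (s = 12 + 2*((3 + 1)*3) = 12 + 2*(4*3) = 12 + 2*12 = 12 + 24 = 36)
I = -88 (I = (36 + 2)*(-2) + 3*(-4) = 38*(-2) - 12 = -76 - 12 = -88)
I² = (-88)² = 7744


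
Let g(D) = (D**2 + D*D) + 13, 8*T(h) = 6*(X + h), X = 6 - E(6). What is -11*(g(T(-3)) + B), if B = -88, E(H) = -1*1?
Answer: 627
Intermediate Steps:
E(H) = -1
X = 7 (X = 6 - 1*(-1) = 6 + 1 = 7)
T(h) = 21/4 + 3*h/4 (T(h) = (6*(7 + h))/8 = (42 + 6*h)/8 = 21/4 + 3*h/4)
g(D) = 13 + 2*D**2 (g(D) = (D**2 + D**2) + 13 = 2*D**2 + 13 = 13 + 2*D**2)
-11*(g(T(-3)) + B) = -11*((13 + 2*(21/4 + (3/4)*(-3))**2) - 88) = -11*((13 + 2*(21/4 - 9/4)**2) - 88) = -11*((13 + 2*3**2) - 88) = -11*((13 + 2*9) - 88) = -11*((13 + 18) - 88) = -11*(31 - 88) = -11*(-57) = 627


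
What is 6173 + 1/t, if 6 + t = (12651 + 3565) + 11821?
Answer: 173035364/28031 ≈ 6173.0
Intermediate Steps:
t = 28031 (t = -6 + ((12651 + 3565) + 11821) = -6 + (16216 + 11821) = -6 + 28037 = 28031)
6173 + 1/t = 6173 + 1/28031 = 173035364/28031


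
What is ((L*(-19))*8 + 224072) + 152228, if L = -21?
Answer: 379492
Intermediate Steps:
((L*(-19))*8 + 224072) + 152228 = (-21*(-19)*8 + 224072) + 152228 = (399*8 + 224072) + 152228 = (3192 + 224072) + 152228 = 227264 + 152228 = 379492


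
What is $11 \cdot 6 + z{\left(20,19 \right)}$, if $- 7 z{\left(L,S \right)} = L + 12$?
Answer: $\frac{430}{7} \approx 61.429$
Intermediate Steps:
$z{\left(L,S \right)} = - \frac{12}{7} - \frac{L}{7}$ ($z{\left(L,S \right)} = - \frac{L + 12}{7} = - \frac{12 + L}{7} = - \frac{12}{7} - \frac{L}{7}$)
$11 \cdot 6 + z{\left(20,19 \right)} = 11 \cdot 6 - \frac{32}{7} = 66 - \frac{32}{7} = \frac{430}{7}$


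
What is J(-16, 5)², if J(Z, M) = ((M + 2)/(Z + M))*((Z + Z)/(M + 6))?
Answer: 50176/14641 ≈ 3.4271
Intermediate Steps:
J(Z, M) = 2*Z*(2 + M)/((6 + M)*(M + Z)) (J(Z, M) = ((2 + M)/(M + Z))*((2*Z)/(6 + M)) = ((2 + M)/(M + Z))*(2*Z/(6 + M)) = 2*Z*(2 + M)/((6 + M)*(M + Z)))
J(-16, 5)² = (2*(-16)*(2 + 5)/(5² + 6*5 + 6*(-16) + 5*(-16)))² = (2*(-16)*7/(25 + 30 - 96 - 80))² = (2*(-16)*7/(-121))² = (2*(-16)*(-1/121)*7)² = (224/121)² = 50176/14641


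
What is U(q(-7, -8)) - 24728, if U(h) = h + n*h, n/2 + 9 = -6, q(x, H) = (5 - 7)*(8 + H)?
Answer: -24728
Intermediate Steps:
q(x, H) = -16 - 2*H (q(x, H) = -2*(8 + H) = -16 - 2*H)
n = -30 (n = -18 + 2*(-6) = -18 - 12 = -30)
U(h) = -29*h (U(h) = h - 30*h = -29*h)
U(q(-7, -8)) - 24728 = -29*(-16 - 2*(-8)) - 24728 = -29*(-16 + 16) - 24728 = -29*0 - 24728 = 0 - 24728 = -24728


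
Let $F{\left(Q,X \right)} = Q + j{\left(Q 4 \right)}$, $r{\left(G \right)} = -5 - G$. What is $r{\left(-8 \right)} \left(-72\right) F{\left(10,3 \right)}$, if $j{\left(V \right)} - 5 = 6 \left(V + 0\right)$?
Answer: $-55080$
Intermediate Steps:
$j{\left(V \right)} = 5 + 6 V$ ($j{\left(V \right)} = 5 + 6 \left(V + 0\right) = 5 + 6 V$)
$F{\left(Q,X \right)} = 5 + 25 Q$ ($F{\left(Q,X \right)} = Q + \left(5 + 6 Q 4\right) = Q + \left(5 + 6 \cdot 4 Q\right) = Q + \left(5 + 24 Q\right) = 5 + 25 Q$)
$r{\left(-8 \right)} \left(-72\right) F{\left(10,3 \right)} = \left(-5 - -8\right) \left(-72\right) \left(5 + 25 \cdot 10\right) = \left(-5 + 8\right) \left(-72\right) \left(5 + 250\right) = 3 \left(-72\right) 255 = \left(-216\right) 255 = -55080$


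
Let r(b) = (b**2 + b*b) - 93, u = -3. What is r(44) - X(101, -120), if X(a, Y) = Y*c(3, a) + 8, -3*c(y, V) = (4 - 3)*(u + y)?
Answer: 3771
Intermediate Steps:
c(y, V) = 1 - y/3 (c(y, V) = -(4 - 3)*(-3 + y)/3 = -(-3 + y)/3 = 1 - y/3)
X(a, Y) = 8 (X(a, Y) = Y*(1 - 1/3*3) + 8 = Y*(1 - 1) + 8 = Y*0 + 8 = 0 + 8 = 8)
r(b) = -93 + 2*b**2 (r(b) = (b**2 + b**2) - 93 = 2*b**2 - 93 = -93 + 2*b**2)
r(44) - X(101, -120) = (-93 + 2*44**2) - 1*8 = (-93 + 2*1936) - 8 = (-93 + 3872) - 8 = 3779 - 8 = 3771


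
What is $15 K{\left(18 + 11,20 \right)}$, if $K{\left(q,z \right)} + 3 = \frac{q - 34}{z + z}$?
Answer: $- \frac{375}{8} \approx -46.875$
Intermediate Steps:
$K{\left(q,z \right)} = -3 + \frac{-34 + q}{2 z}$ ($K{\left(q,z \right)} = -3 + \frac{q - 34}{z + z} = -3 + \frac{-34 + q}{2 z}$)
$15 K{\left(18 + 11,20 \right)} = 15 \frac{-34 + \left(18 + 11\right) - 120}{2 \cdot 20} = 15 \cdot \frac{1}{2} \cdot \frac{1}{20} \left(-34 + 29 - 120\right) = 15 \cdot \frac{1}{2} \cdot \frac{1}{20} \left(-125\right) = 15 \left(- \frac{25}{8}\right) = - \frac{375}{8}$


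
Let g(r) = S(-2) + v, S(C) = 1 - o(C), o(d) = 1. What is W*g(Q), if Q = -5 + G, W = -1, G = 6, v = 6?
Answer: -6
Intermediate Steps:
Q = 1 (Q = -5 + 6 = 1)
S(C) = 0 (S(C) = 1 - 1*1 = 1 - 1 = 0)
g(r) = 6 (g(r) = 0 + 6 = 6)
W*g(Q) = -1*6 = -6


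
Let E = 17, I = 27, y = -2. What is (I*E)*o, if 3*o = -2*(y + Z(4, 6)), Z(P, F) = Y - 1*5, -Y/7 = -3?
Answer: -4284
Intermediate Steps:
Y = 21 (Y = -7*(-3) = 21)
Z(P, F) = 16 (Z(P, F) = 21 - 1*5 = 21 - 5 = 16)
o = -28/3 (o = (-2*(-2 + 16))/3 = (-2*14)/3 = (1/3)*(-28) = -28/3 ≈ -9.3333)
(I*E)*o = (27*17)*(-28/3) = 459*(-28/3) = -4284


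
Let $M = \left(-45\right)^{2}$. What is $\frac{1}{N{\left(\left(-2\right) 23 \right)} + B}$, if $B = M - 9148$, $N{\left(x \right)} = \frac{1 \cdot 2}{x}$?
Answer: $- \frac{23}{163830} \approx -0.00014039$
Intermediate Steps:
$N{\left(x \right)} = \frac{2}{x}$
$M = 2025$
$B = -7123$ ($B = 2025 - 9148 = -7123$)
$\frac{1}{N{\left(\left(-2\right) 23 \right)} + B} = \frac{1}{\frac{2}{\left(-2\right) 23} - 7123} = \frac{1}{\frac{2}{-46} - 7123} = \frac{1}{2 \left(- \frac{1}{46}\right) - 7123} = \frac{1}{- \frac{1}{23} - 7123} = \frac{1}{- \frac{163830}{23}} = - \frac{23}{163830}$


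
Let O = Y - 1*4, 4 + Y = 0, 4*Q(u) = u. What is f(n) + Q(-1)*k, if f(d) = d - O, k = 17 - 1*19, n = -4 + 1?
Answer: 11/2 ≈ 5.5000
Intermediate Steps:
Q(u) = u/4
n = -3
Y = -4 (Y = -4 + 0 = -4)
O = -8 (O = -4 - 1*4 = -4 - 4 = -8)
k = -2 (k = 17 - 19 = -2)
f(d) = 8 + d (f(d) = d - 1*(-8) = d + 8 = 8 + d)
f(n) + Q(-1)*k = (8 - 3) + ((1/4)*(-1))*(-2) = 5 - 1/4*(-2) = 5 + 1/2 = 11/2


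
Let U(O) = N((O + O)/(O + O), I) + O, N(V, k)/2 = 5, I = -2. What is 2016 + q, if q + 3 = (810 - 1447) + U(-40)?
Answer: 1346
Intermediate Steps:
N(V, k) = 10 (N(V, k) = 2*5 = 10)
U(O) = 10 + O
q = -670 (q = -3 + ((810 - 1447) + (10 - 40)) = -3 + (-637 - 30) = -3 - 667 = -670)
2016 + q = 2016 - 670 = 1346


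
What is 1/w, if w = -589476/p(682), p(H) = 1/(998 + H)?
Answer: -1/990319680 ≈ -1.0098e-9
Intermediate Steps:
w = -990319680 (w = -589476/(1/(998 + 682)) = -589476/(1/1680) = -589476/1/1680 = -589476*1680 = -990319680)
1/w = 1/(-990319680) = -1/990319680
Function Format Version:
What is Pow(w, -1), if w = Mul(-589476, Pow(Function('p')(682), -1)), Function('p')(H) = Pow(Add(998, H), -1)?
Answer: Rational(-1, 990319680) ≈ -1.0098e-9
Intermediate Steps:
w = -990319680 (w = Mul(-589476, Pow(Pow(Add(998, 682), -1), -1)) = Mul(-589476, Pow(Pow(1680, -1), -1)) = Mul(-589476, Pow(Rational(1, 1680), -1)) = Mul(-589476, 1680) = -990319680)
Pow(w, -1) = Pow(-990319680, -1) = Rational(-1, 990319680)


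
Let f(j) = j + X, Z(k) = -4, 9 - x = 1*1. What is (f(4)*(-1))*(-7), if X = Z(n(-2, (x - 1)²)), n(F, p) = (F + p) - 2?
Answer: 0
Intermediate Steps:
x = 8 (x = 9 - 1 = 8)
n(F, p) = -2 + F + p
X = -4
f(j) = -4 + j (f(j) = j - 4 = -4 + j)
(f(4)*(-1))*(-7) = ((-4 + 4)*(-1))*(-7) = (0*(-1))*(-7) = 0*(-7) = 0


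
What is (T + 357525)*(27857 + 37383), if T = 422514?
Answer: 50889744360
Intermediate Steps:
(T + 357525)*(27857 + 37383) = (422514 + 357525)*(27857 + 37383) = 780039*65240 = 50889744360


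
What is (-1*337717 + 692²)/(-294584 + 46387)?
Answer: -141147/248197 ≈ -0.56869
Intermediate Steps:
(-1*337717 + 692²)/(-294584 + 46387) = (-337717 + 478864)/(-248197) = 141147*(-1/248197) = -141147/248197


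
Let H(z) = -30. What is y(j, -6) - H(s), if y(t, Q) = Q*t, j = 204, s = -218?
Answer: -1194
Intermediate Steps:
y(j, -6) - H(s) = -6*204 - 1*(-30) = -1224 + 30 = -1194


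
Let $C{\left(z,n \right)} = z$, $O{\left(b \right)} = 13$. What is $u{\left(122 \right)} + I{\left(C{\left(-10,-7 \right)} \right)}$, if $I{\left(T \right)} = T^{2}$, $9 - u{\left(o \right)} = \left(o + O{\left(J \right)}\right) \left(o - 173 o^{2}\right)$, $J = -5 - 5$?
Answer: $347599459$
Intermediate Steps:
$J = -10$ ($J = -5 - 5 = -10$)
$u{\left(o \right)} = 9 - \left(13 + o\right) \left(o - 173 o^{2}\right)$ ($u{\left(o \right)} = 9 - \left(o + 13\right) \left(o - 173 o^{2}\right) = 9 - \left(13 + o\right) \left(o - 173 o^{2}\right)$)
$u{\left(122 \right)} + I{\left(C{\left(-10,-7 \right)} \right)} = \left(9 - 1586 + 173 \cdot 122^{3} + 2248 \cdot 122^{2}\right) + \left(-10\right)^{2} = \left(9 - 1586 + 173 \cdot 1815848 + 2248 \cdot 14884\right) + 100 = \left(9 - 1586 + 314141704 + 33459232\right) + 100 = 347599359 + 100 = 347599459$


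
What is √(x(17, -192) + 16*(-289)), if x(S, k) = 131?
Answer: I*√4493 ≈ 67.03*I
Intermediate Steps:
√(x(17, -192) + 16*(-289)) = √(131 + 16*(-289)) = √(131 - 4624) = √(-4493) = I*√4493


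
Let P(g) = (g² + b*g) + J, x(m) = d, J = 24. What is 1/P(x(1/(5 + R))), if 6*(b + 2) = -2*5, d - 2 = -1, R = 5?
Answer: 3/64 ≈ 0.046875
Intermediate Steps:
d = 1 (d = 2 - 1 = 1)
b = -11/3 (b = -2 + (-2*5)/6 = -2 + (⅙)*(-10) = -2 - 5/3 = -11/3 ≈ -3.6667)
x(m) = 1
P(g) = 24 + g² - 11*g/3 (P(g) = (g² - 11*g/3) + 24 = 24 + g² - 11*g/3)
1/P(x(1/(5 + R))) = 1/(24 + 1² - 11/3*1) = 1/(24 + 1 - 11/3) = 1/(64/3) = 3/64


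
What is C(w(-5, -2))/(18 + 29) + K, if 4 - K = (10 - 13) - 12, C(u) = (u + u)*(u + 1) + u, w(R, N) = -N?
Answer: 907/47 ≈ 19.298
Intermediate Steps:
C(u) = u + 2*u*(1 + u) (C(u) = (2*u)*(1 + u) + u = 2*u*(1 + u) + u = u + 2*u*(1 + u))
K = 19 (K = 4 - ((10 - 13) - 12) = 4 - (-3 - 12) = 4 - 1*(-15) = 4 + 15 = 19)
C(w(-5, -2))/(18 + 29) + K = ((-1*(-2))*(3 + 2*(-1*(-2))))/(18 + 29) + 19 = (2*(3 + 2*2))/47 + 19 = (2*(3 + 4))/47 + 19 = (2*7)/47 + 19 = (1/47)*14 + 19 = 14/47 + 19 = 907/47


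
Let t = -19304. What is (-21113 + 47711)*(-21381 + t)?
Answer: -1082139630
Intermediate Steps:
(-21113 + 47711)*(-21381 + t) = (-21113 + 47711)*(-21381 - 19304) = 26598*(-40685) = -1082139630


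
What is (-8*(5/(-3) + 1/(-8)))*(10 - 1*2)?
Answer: 344/3 ≈ 114.67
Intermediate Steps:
(-8*(5/(-3) + 1/(-8)))*(10 - 1*2) = (-8*(5*(-⅓) + 1*(-⅛)))*(10 - 2) = -8*(-5/3 - ⅛)*8 = -8*(-43/24)*8 = (43/3)*8 = 344/3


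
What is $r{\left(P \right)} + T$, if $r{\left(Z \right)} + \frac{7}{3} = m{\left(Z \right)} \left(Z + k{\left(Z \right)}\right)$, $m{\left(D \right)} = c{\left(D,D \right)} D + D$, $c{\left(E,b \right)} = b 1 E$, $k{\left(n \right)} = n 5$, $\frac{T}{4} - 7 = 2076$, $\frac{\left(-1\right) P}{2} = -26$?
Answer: $\frac{131682749}{3} \approx 4.3894 \cdot 10^{7}$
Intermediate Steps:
$P = 52$ ($P = \left(-2\right) \left(-26\right) = 52$)
$T = 8332$ ($T = 28 + 4 \cdot 2076 = 28 + 8304 = 8332$)
$k{\left(n \right)} = 5 n$
$c{\left(E,b \right)} = E b$ ($c{\left(E,b \right)} = b E = E b$)
$m{\left(D \right)} = D + D^{3}$ ($m{\left(D \right)} = D D D + D = D^{2} D + D = D^{3} + D = D + D^{3}$)
$r{\left(Z \right)} = - \frac{7}{3} + 6 Z \left(Z + Z^{3}\right)$ ($r{\left(Z \right)} = - \frac{7}{3} + \left(Z + Z^{3}\right) \left(Z + 5 Z\right) = - \frac{7}{3} + \left(Z + Z^{3}\right) 6 Z = - \frac{7}{3} + 6 Z \left(Z + Z^{3}\right)$)
$r{\left(P \right)} + T = \left(- \frac{7}{3} + 6 \cdot 52^{2} \left(1 + 52^{2}\right)\right) + 8332 = \left(- \frac{7}{3} + 6 \cdot 2704 \left(1 + 2704\right)\right) + 8332 = \left(- \frac{7}{3} + 6 \cdot 2704 \cdot 2705\right) + 8332 = \left(- \frac{7}{3} + 43885920\right) + 8332 = \frac{131657753}{3} + 8332 = \frac{131682749}{3}$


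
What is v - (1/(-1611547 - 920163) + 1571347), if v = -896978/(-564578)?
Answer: -1122999528455935451/714673884190 ≈ -1.5713e+6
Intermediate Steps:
v = 448489/282289 (v = -896978*(-1/564578) = 448489/282289 ≈ 1.5888)
v - (1/(-1611547 - 920163) + 1571347) = 448489/282289 - (1/(-1611547 - 920163) + 1571347) = 448489/282289 - (1/(-2531710) + 1571347) = 448489/282289 - (-1/2531710 + 1571347) = 448489/282289 - 1*3978194913369/2531710 = 448489/282289 - 3978194913369/2531710 = -1122999528455935451/714673884190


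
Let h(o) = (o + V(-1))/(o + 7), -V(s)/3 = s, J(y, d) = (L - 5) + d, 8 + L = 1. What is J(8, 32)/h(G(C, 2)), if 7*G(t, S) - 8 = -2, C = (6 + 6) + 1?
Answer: 1100/27 ≈ 40.741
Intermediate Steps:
L = -7 (L = -8 + 1 = -7)
J(y, d) = -12 + d (J(y, d) = (-7 - 5) + d = -12 + d)
V(s) = -3*s
C = 13 (C = 12 + 1 = 13)
G(t, S) = 6/7 (G(t, S) = 8/7 + (⅐)*(-2) = 8/7 - 2/7 = 6/7)
h(o) = (3 + o)/(7 + o) (h(o) = (o - 3*(-1))/(o + 7) = (o + 3)/(7 + o) = (3 + o)/(7 + o))
J(8, 32)/h(G(C, 2)) = (-12 + 32)/(((3 + 6/7)/(7 + 6/7))) = 20/(((27/7)/(55/7))) = 20/(((7/55)*(27/7))) = 20/(27/55) = 20*(55/27) = 1100/27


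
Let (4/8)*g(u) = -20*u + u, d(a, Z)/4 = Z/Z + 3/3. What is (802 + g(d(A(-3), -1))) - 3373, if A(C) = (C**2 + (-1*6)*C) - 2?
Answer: -2875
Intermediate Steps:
A(C) = -2 + C**2 - 6*C (A(C) = (C**2 - 6*C) - 2 = -2 + C**2 - 6*C)
d(a, Z) = 8 (d(a, Z) = 4*(Z/Z + 3/3) = 4*(1 + 3*(1/3)) = 4*(1 + 1) = 4*2 = 8)
g(u) = -38*u (g(u) = 2*(-20*u + u) = 2*(-19*u) = -38*u)
(802 + g(d(A(-3), -1))) - 3373 = (802 - 38*8) - 3373 = (802 - 304) - 3373 = 498 - 3373 = -2875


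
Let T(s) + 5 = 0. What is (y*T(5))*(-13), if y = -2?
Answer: -130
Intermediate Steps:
T(s) = -5 (T(s) = -5 + 0 = -5)
(y*T(5))*(-13) = -2*(-5)*(-13) = 10*(-13) = -130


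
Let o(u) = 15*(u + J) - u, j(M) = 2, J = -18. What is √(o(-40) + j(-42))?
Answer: 6*I*√23 ≈ 28.775*I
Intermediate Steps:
o(u) = -270 + 14*u (o(u) = 15*(u - 18) - u = 15*(-18 + u) - u = (-270 + 15*u) - u = -270 + 14*u)
√(o(-40) + j(-42)) = √((-270 + 14*(-40)) + 2) = √((-270 - 560) + 2) = √(-830 + 2) = √(-828) = 6*I*√23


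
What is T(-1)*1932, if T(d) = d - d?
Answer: 0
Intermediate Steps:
T(d) = 0
T(-1)*1932 = 0*1932 = 0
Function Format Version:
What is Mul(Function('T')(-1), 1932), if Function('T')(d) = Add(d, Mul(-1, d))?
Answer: 0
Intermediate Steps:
Function('T')(d) = 0
Mul(Function('T')(-1), 1932) = Mul(0, 1932) = 0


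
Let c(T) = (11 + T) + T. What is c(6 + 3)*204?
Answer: 5916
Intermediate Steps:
c(T) = 11 + 2*T
c(6 + 3)*204 = (11 + 2*(6 + 3))*204 = (11 + 2*9)*204 = (11 + 18)*204 = 29*204 = 5916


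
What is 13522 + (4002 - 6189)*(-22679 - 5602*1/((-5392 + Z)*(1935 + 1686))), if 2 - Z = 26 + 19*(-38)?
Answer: 140543712556426/2832829 ≈ 4.9612e+7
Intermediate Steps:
Z = 698 (Z = 2 - (26 + 19*(-38)) = 2 - (26 - 722) = 2 - 1*(-696) = 2 + 696 = 698)
13522 + (4002 - 6189)*(-22679 - 5602*1/((-5392 + Z)*(1935 + 1686))) = 13522 + (4002 - 6189)*(-22679 - 5602*1/((-5392 + 698)*(1935 + 1686))) = 13522 - 2187*(-22679 - 5602/((-4694*3621))) = 13522 - 2187*(-22679 - 5602/(-16996974)) = 13522 - 2187*(-22679 - 5602*(-1/16996974)) = 13522 - 2187*(-22679 + 2801/8498487) = 13522 - 2187*(-192737183872/8498487) = 13522 + 140505407042688/2832829 = 140543712556426/2832829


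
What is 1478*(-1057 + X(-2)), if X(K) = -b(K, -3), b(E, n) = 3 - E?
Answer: -1569636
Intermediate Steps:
X(K) = -3 + K (X(K) = -(3 - K) = -3 + K)
1478*(-1057 + X(-2)) = 1478*(-1057 + (-3 - 2)) = 1478*(-1057 - 5) = 1478*(-1062) = -1569636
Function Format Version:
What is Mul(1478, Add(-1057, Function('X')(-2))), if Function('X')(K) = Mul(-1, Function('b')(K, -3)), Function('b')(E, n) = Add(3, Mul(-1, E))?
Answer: -1569636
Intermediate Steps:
Function('X')(K) = Add(-3, K) (Function('X')(K) = Mul(-1, Add(3, Mul(-1, K))) = Add(-3, K))
Mul(1478, Add(-1057, Function('X')(-2))) = Mul(1478, Add(-1057, Add(-3, -2))) = Mul(1478, Add(-1057, -5)) = Mul(1478, -1062) = -1569636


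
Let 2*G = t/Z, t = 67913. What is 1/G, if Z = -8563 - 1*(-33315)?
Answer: 49504/67913 ≈ 0.72893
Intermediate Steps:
Z = 24752 (Z = -8563 + 33315 = 24752)
G = 67913/49504 (G = (67913/24752)/2 = (67913*(1/24752))/2 = (1/2)*(67913/24752) = 67913/49504 ≈ 1.3719)
1/G = 1/(67913/49504) = 49504/67913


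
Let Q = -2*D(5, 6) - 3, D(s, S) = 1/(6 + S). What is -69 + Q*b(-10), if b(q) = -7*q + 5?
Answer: -613/2 ≈ -306.50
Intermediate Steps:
Q = -19/6 (Q = -2/(6 + 6) - 3 = -2/12 - 3 = -2*1/12 - 3 = -⅙ - 3 = -19/6 ≈ -3.1667)
b(q) = 5 - 7*q
-69 + Q*b(-10) = -69 - 19*(5 - 7*(-10))/6 = -69 - 19*(5 + 70)/6 = -69 - 19/6*75 = -69 - 475/2 = -613/2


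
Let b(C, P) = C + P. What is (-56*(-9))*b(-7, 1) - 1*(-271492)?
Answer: 268468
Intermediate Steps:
(-56*(-9))*b(-7, 1) - 1*(-271492) = (-56*(-9))*(-7 + 1) - 1*(-271492) = 504*(-6) + 271492 = -3024 + 271492 = 268468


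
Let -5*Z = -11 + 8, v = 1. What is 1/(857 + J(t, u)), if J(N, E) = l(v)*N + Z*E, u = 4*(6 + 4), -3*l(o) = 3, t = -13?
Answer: 1/894 ≈ 0.0011186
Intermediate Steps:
l(o) = -1 (l(o) = -⅓*3 = -1)
u = 40 (u = 4*10 = 40)
Z = ⅗ (Z = -(-11 + 8)/5 = -⅕*(-3) = ⅗ ≈ 0.60000)
J(N, E) = -N + 3*E/5
1/(857 + J(t, u)) = 1/(857 + (-1*(-13) + (⅗)*40)) = 1/(857 + (13 + 24)) = 1/(857 + 37) = 1/894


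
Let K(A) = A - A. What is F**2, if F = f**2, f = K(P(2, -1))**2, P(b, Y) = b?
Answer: 0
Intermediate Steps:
K(A) = 0
f = 0 (f = 0**2 = 0)
F = 0 (F = 0**2 = 0)
F**2 = 0**2 = 0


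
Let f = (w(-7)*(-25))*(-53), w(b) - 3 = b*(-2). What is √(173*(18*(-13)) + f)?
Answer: I*√17957 ≈ 134.0*I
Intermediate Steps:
w(b) = 3 - 2*b (w(b) = 3 + b*(-2) = 3 - 2*b)
f = 22525 (f = ((3 - 2*(-7))*(-25))*(-53) = ((3 + 14)*(-25))*(-53) = (17*(-25))*(-53) = -425*(-53) = 22525)
√(173*(18*(-13)) + f) = √(173*(18*(-13)) + 22525) = √(173*(-234) + 22525) = √(-40482 + 22525) = √(-17957) = I*√17957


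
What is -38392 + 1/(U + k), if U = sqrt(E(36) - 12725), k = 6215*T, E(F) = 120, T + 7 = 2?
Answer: -7414786943447/193133646 - I*sqrt(12605)/965668230 ≈ -38392.0 - 1.1626e-7*I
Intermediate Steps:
T = -5 (T = -7 + 2 = -5)
k = -31075 (k = 6215*(-5) = -31075)
U = I*sqrt(12605) (U = sqrt(120 - 12725) = sqrt(-12605) = I*sqrt(12605) ≈ 112.27*I)
-38392 + 1/(U + k) = -38392 + 1/(I*sqrt(12605) - 31075) = -38392 + 1/(-31075 + I*sqrt(12605))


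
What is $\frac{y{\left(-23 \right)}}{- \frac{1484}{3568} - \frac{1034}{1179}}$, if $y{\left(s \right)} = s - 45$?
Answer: $\frac{71513424}{1359737} \approx 52.594$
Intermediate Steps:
$y{\left(s \right)} = -45 + s$ ($y{\left(s \right)} = s - 45 = -45 + s$)
$\frac{y{\left(-23 \right)}}{- \frac{1484}{3568} - \frac{1034}{1179}} = \frac{-45 - 23}{- \frac{1484}{3568} - \frac{1034}{1179}} = - \frac{68}{\left(-1484\right) \frac{1}{3568} - \frac{1034}{1179}} = - \frac{68}{- \frac{371}{892} - \frac{1034}{1179}} = - \frac{68}{- \frac{1359737}{1051668}} = \left(-68\right) \left(- \frac{1051668}{1359737}\right) = \frac{71513424}{1359737}$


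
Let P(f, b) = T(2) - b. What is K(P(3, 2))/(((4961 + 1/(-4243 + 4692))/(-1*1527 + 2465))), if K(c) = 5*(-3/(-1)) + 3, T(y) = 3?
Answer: 3790458/1113745 ≈ 3.4033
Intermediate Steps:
P(f, b) = 3 - b
K(c) = 18 (K(c) = 5*(-3*(-1)) + 3 = 5*3 + 3 = 15 + 3 = 18)
K(P(3, 2))/(((4961 + 1/(-4243 + 4692))/(-1*1527 + 2465))) = 18/(((4961 + 1/(-4243 + 4692))/(-1*1527 + 2465))) = 18/(((4961 + 1/449)/(-1527 + 2465))) = 18/(((4961 + 1/449)/938)) = 18/(((2227490/449)*(1/938))) = 18/(1113745/210581) = 18*(210581/1113745) = 3790458/1113745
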